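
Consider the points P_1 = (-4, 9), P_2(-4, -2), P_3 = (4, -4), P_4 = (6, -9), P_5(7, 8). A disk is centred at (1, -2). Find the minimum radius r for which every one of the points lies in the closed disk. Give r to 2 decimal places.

12.08

The required radius is the distance from (1, -2) to the farthest point.
Squared distances: 146, 25, 13, 74, 136.
Maximum is 146, attained at P_1.
r = √146 ≈ 12.08.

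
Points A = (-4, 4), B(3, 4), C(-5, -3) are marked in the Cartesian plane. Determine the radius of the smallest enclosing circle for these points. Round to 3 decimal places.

5.315

Side lengths²: AB² = 49, AC² = 50, BC² = 113.
Since BC² = 113 ≥ 50 + 49 = 99, the angle opposite BC is not acute, so the smallest enclosing circle has BC as diameter.
Centre = midpoint of BC = (-1, 0.5), r² = 113/4 = 28.25.
r = √(28.25) ≈ 5.315.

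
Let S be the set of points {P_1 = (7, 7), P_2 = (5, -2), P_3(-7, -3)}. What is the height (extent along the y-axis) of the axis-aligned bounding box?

10

max y = 7, min y = -3, so height = 10.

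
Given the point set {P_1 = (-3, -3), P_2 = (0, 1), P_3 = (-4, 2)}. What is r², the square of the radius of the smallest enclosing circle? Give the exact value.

Side lengths²: P_1P_2² = 25, P_1P_3² = 26, P_2P_3² = 17.
Since P_1P_3² = 26 < 25 + 17 = 42, the triangle is acute, so the smallest enclosing circle is the circumcircle.
Circumcentre = (-93/38, -11/38), r² = 5525/722.

5525/722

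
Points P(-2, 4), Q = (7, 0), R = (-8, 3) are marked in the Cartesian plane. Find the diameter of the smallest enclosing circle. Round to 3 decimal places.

Side lengths²: PQ² = 97, PR² = 37, QR² = 234.
Since QR² = 234 ≥ 97 + 37 = 134, the angle opposite QR is not acute, so the smallest enclosing circle has QR as diameter.
Centre = midpoint of QR = (-0.5, 1.5), r² = 234/4 = 58.5.
Diameter = 2r = 2√(58.5) ≈ 15.297.

15.297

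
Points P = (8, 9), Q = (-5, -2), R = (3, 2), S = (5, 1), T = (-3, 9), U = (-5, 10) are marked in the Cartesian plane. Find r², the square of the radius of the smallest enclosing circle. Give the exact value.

The minimum enclosing circle is determined by three boundary points: P, Q, U.
Their circumcentre is (14/13, 4) with r² = 12325/169.
The farthest remaining point T is at distance² 7034/169 ≤ 12325/169.

12325/169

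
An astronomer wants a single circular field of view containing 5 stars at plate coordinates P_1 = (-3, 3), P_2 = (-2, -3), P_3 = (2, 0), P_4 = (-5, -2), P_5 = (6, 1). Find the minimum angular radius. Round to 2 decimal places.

5.70

By Welzl's lemma the MEC is supported by two points (diametrically opposite) or three points (on a circumcircle).
The farthest pair is P_4–P_5 with squared distance 130. The circle on this segment as diameter has centre (0.5, -0.5) and r² = 130/4 = 32.5.
Check P_1: distance² to centre = 24.5 ≤ 32.5, so it lies inside.
All remaining points lie in this disk, and no smaller disk contains both endpoints, so this is the minimum enclosing circle.
r = √(32.5) ≈ 5.70.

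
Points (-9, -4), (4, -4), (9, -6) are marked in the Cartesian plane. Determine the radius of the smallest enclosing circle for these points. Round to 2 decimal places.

Call the three points A, B, C in the order given.
Side lengths²: AB² = 169, AC² = 328, BC² = 29.
Since AC² = 328 ≥ 169 + 29 = 198, the angle opposite AC is not acute, so the smallest enclosing circle has AC as diameter.
Centre = midpoint of AC = (0, -5), r² = 328/4 = 82.
r = √82 ≈ 9.06.

9.06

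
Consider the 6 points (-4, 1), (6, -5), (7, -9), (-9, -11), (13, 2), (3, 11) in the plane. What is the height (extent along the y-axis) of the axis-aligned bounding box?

max y = 11, min y = -11, so height = 22.

22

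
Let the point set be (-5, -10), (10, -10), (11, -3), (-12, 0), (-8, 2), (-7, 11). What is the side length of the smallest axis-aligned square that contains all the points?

23

The bounding box has width 23 and height 21.
An axis-aligned square enclosing the set must have side ≥ max(width, height).
So the minimum side is max(23, 21) = 23.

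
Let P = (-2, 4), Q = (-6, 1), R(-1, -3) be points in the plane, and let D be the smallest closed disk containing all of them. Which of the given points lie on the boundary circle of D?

Side lengths²: PQ² = 25, PR² = 50, QR² = 41.
Since PR² = 50 < 41 + 25 = 66, the triangle is acute, so the smallest enclosing circle is the circumcircle.
Circumcentre = (-149/62, 23/62), r² = 25625/1922.
The points at distance exactly r from the centre are P, Q, R — 3 points.

P, Q, R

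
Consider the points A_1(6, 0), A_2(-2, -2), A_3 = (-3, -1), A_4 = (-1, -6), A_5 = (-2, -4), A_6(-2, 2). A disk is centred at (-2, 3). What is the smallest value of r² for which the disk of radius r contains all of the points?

82

The required radius is the distance from (-2, 3) to the farthest point.
Squared distances: 73, 25, 17, 82, 49, 1.
Maximum is 82, attained at A_4.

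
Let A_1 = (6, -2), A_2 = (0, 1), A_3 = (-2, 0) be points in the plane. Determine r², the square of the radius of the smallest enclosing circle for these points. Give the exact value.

17

Side lengths²: A_1A_2² = 45, A_1A_3² = 68, A_2A_3² = 5.
Since A_1A_3² = 68 ≥ 45 + 5 = 50, the angle opposite A_1A_3 is not acute, so the smallest enclosing circle has A_1A_3 as diameter.
Centre = midpoint of A_1A_3 = (2, -1), r² = 68/4 = 17.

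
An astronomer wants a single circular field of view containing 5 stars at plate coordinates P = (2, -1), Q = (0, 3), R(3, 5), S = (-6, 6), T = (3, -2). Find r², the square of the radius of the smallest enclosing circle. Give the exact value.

A smallest enclosing disk is always determined by at most three of the input points on its boundary.
The farthest pair is S–T with squared distance 145. The circle on this segment as diameter has centre (-1.5, 2) and r² = 145/4 = 36.25.
Check P: distance² to centre = 21.25 ≤ 36.25, so it lies inside.
All remaining points lie in this disk, and no smaller disk contains both endpoints, so this is the minimum enclosing circle.

36.25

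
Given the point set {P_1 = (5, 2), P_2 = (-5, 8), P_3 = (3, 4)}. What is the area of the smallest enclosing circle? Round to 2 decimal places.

Side lengths²: P_1P_2² = 136, P_1P_3² = 8, P_2P_3² = 80.
Since P_1P_2² = 136 ≥ 80 + 8 = 88, the angle opposite P_1P_2 is not acute, so the smallest enclosing circle has P_1P_2 as diameter.
Centre = midpoint of P_1P_2 = (0, 5), r² = 136/4 = 34.
Area = π·r² = π·34 ≈ 106.81.

106.81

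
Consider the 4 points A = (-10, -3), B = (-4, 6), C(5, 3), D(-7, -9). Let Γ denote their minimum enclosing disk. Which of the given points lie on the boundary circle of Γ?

The minimum enclosing circle of a finite set is fixed by two of the points (as a diameter) or three (as a circumcircle).
The minimum enclosing circle is determined by three boundary points: B, C, D.
Their circumcentre is (-1.75, -2.25) with r² = 73.125.
The farthest remaining point A is at distance² 68.625 ≤ 73.125.
The points at distance exactly r from the centre are B, C, D — 3 points.

B, C, D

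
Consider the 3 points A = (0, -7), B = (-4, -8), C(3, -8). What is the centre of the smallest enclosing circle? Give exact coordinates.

Side lengths²: AB² = 17, AC² = 10, BC² = 49.
Since BC² = 49 ≥ 17 + 10 = 27, the angle opposite BC is not acute, so the smallest enclosing circle has BC as diameter.
Centre = midpoint of BC = (-0.5, -8), r² = 49/4 = 12.25.
Centre = (-0.5, -8).

(-0.5, -8)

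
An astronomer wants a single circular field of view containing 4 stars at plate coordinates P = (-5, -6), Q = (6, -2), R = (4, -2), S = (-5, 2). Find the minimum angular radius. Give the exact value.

137/22

The minimum enclosing circle is determined by three boundary points: P, Q, S.
Their circumcentre is (-5/22, -2) with r² = 18769/484.
The farthest remaining point R is at distance² 8649/484 ≤ 18769/484.
r = √(18769/484) = 137/22.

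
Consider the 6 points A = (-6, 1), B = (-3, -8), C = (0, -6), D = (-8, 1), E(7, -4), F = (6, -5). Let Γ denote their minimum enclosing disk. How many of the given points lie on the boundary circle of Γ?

A smallest enclosing disk is always determined by at most three of the input points on its boundary.
The farthest pair is D–E with squared distance 250. The circle on this segment as diameter has centre (-0.5, -1.5) and r² = 250/4 = 62.5.
Check A: distance² to centre = 36.5 ≤ 62.5, so it lies inside.
All remaining points lie in this disk, and no smaller disk contains both endpoints, so this is the minimum enclosing circle.
The points at distance exactly r from the centre are D, E — 2 points.

2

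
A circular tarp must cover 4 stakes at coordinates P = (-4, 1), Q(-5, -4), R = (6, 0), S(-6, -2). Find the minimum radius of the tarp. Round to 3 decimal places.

6.083

The minimum enclosing circle of a finite set is fixed by two of the points (as a diameter) or three (as a circumcircle).
The farthest pair is R–S with squared distance 148. The circle on this segment as diameter has centre (0, -1) and r² = 148/4 = 37.
Check P: distance² to centre = 20 ≤ 37, so it lies inside.
All remaining points lie in this disk, and no smaller disk contains both endpoints, so this is the minimum enclosing circle.
r = √37 ≈ 6.083.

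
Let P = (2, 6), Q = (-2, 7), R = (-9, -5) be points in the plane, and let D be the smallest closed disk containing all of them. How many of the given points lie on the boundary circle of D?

Side lengths²: PQ² = 17, PR² = 242, QR² = 193.
Since PR² = 242 ≥ 193 + 17 = 210, the angle opposite PR is not acute, so the smallest enclosing circle has PR as diameter.
Centre = midpoint of PR = (-3.5, 0.5), r² = 242/4 = 60.5.
The points at distance exactly r from the centre are P, R — 2 points.

2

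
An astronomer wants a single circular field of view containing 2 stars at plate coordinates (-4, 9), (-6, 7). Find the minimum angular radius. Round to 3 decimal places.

1.414

The smallest circle enclosing two points has them as diameter endpoints.
Centre = midpoint = (-5, 8); r² = |(-4, 9)−(-6, 7)|²/4 = 8/4 = 2.
r = √2 ≈ 1.414.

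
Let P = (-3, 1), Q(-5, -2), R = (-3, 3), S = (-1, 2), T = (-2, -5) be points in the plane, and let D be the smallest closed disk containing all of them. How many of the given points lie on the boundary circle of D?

2

A smallest enclosing disk is always determined by at most three of the input points on its boundary.
The farthest pair is R–T with squared distance 65. The circle on this segment as diameter has centre (-2.5, -1) and r² = 65/4 = 16.25.
Check P: distance² to centre = 4.25 ≤ 16.25, so it lies inside.
All remaining points lie in this disk, and no smaller disk contains both endpoints, so this is the minimum enclosing circle.
The points at distance exactly r from the centre are R, T — 2 points.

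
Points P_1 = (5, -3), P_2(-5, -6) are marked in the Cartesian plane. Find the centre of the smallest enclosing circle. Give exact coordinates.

The smallest circle enclosing two points has them as diameter endpoints.
Centre = midpoint = (0, -4.5); r² = |P_1P_2|²/4 = 109/4 = 27.25.
Centre = (0, -4.5).

(0, -4.5)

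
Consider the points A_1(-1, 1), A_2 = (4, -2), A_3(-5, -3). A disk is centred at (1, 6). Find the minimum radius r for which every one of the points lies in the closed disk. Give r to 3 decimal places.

10.817

The required radius is the distance from (1, 6) to the farthest point.
Squared distances: 29, 73, 117.
Maximum is 117, attained at A_3.
r = √117 ≈ 10.817.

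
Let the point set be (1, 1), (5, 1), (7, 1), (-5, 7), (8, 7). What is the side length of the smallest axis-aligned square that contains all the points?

13

The bounding box has width 13 and height 6.
An axis-aligned square enclosing the set must have side ≥ max(width, height).
So the minimum side is max(13, 6) = 13.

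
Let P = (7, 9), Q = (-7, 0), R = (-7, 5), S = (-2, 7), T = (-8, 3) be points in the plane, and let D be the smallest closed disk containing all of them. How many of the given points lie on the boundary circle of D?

The farthest pair is P–Q with squared distance 277. The circle on this segment as diameter has centre (0, 4.5) and r² = 277/4 = 69.25.
Check R: distance² to centre = 49.25 ≤ 69.25, so it lies inside.
All remaining points lie in this disk, and no smaller disk contains both endpoints, so this is the minimum enclosing circle.
The points at distance exactly r from the centre are P, Q — 2 points.

2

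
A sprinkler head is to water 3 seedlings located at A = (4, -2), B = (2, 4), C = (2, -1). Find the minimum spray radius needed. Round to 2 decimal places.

3.16

Side lengths²: AB² = 40, AC² = 5, BC² = 25.
Since AB² = 40 ≥ 25 + 5 = 30, the angle opposite AB is not acute, so the smallest enclosing circle has AB as diameter.
Centre = midpoint of AB = (3, 1), r² = 40/4 = 10.
r = √10 ≈ 3.16.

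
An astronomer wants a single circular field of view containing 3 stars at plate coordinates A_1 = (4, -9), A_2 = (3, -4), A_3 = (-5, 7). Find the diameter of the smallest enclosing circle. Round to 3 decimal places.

18.358

Side lengths²: A_1A_2² = 26, A_1A_3² = 337, A_2A_3² = 185.
Since A_1A_3² = 337 ≥ 185 + 26 = 211, the angle opposite A_1A_3 is not acute, so the smallest enclosing circle has A_1A_3 as diameter.
Centre = midpoint of A_1A_3 = (-0.5, -1), r² = 337/4 = 84.25.
Diameter = 2r = 2√(84.25) ≈ 18.358.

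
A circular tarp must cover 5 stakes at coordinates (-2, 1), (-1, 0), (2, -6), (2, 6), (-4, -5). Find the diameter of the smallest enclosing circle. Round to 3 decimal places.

A smallest enclosing disk is always determined by at most three of the input points on its boundary.
The minimum enclosing circle is determined by three boundary points: (2, -6), (2, 6), (-4, -5).
Their circumcentre is (-1/12, 0) with r² = 5809/144.
The farthest remaining point (-2, 1) is at distance² 673/144 ≤ 5809/144.
Diameter = 2r = 2√(5809/144) ≈ 12.703.

12.703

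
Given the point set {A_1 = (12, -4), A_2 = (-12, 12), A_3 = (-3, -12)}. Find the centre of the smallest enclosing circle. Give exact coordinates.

Side lengths²: A_1A_2² = 832, A_1A_3² = 289, A_2A_3² = 657.
Since A_1A_2² = 832 < 657 + 289 = 946, the triangle is acute, so the smallest enclosing circle is the circumcircle.
Circumcentre = (-19/18, 29/12), r² = 274261/1296.
Centre = (-19/18, 29/12).

(-19/18, 29/12)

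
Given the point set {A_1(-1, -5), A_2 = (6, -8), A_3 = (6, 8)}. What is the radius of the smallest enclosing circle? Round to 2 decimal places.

Side lengths²: A_1A_2² = 58, A_1A_3² = 218, A_2A_3² = 256.
Since A_2A_3² = 256 < 218 + 58 = 276, the triangle is acute, so the smallest enclosing circle is the circumcircle.
Circumcentre = (37/7, 0), r² = 3161/49.
r = √(3161/49) ≈ 8.03.

8.03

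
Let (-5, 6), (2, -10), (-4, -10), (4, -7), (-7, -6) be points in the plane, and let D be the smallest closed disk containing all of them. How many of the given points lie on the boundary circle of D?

2

The farthest pair is (-5, 6)–(2, -10) with squared distance 305. The circle on this segment as diameter has centre (-1.5, -2) and r² = 305/4 = 76.25.
Check (-4, -10): distance² to centre = 70.25 ≤ 76.25, so it lies inside.
All remaining points lie in this disk, and no smaller disk contains both endpoints, so this is the minimum enclosing circle.
The points at distance exactly r from the centre are (-5, 6), (2, -10) — 2 points.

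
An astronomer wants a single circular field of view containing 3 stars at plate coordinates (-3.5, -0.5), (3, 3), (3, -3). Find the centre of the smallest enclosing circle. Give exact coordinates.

Call the three points A, B, C in the order given.
Side lengths²: AB² = 54.5, AC² = 48.5, BC² = 36.
Since AB² = 54.5 < 48.5 + 36 = 84.5, the triangle is acute, so the smallest enclosing circle is the circumcircle.
Circumcentre = (11/26, 0), r² = 10573/676.
Centre = (11/26, 0).

(11/26, 0)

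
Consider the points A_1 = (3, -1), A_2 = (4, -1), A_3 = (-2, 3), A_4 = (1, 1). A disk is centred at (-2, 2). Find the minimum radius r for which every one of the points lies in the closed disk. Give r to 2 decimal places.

The required radius is the distance from (-2, 2) to the farthest point.
Squared distances: 34, 45, 1, 10.
Maximum is 45, attained at A_2.
r = √45 ≈ 6.71.

6.71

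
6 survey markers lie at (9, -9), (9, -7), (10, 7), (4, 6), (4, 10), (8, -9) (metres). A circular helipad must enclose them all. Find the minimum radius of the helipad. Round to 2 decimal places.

9.82

By Welzl's lemma the MEC is supported by two points (diametrically opposite) or three points (on a circumcircle).
The farthest pair is (9, -9)–(4, 10) with squared distance 386. The circle on this segment as diameter has centre (6.5, 0.5) and r² = 386/4 = 96.5.
Check (9, -7): distance² to centre = 62.5 ≤ 96.5, so it lies inside.
All remaining points lie in this disk, and no smaller disk contains both endpoints, so this is the minimum enclosing circle.
r = √(96.5) ≈ 9.82.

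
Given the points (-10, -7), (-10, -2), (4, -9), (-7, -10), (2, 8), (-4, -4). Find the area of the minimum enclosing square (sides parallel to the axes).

324

The bounding box has width 14 and height 18.
An axis-aligned square enclosing the set must have side ≥ max(width, height).
So the minimum side is max(14, 18) = 18.
Area = 18² = 324.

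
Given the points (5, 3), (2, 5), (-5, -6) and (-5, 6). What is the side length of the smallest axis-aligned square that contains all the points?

The bounding box has width 10 and height 12.
An axis-aligned square enclosing the set must have side ≥ max(width, height).
So the minimum side is max(10, 12) = 12.

12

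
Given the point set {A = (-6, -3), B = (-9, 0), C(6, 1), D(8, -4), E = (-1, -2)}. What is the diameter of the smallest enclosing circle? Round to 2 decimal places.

The farthest pair is B–D with squared distance 305. The circle on this segment as diameter has centre (-0.5, -2) and r² = 305/4 = 76.25.
Check A: distance² to centre = 31.25 ≤ 76.25, so it lies inside.
All remaining points lie in this disk, and no smaller disk contains both endpoints, so this is the minimum enclosing circle.
Diameter = 2r = 2√(76.25) ≈ 17.46.

17.46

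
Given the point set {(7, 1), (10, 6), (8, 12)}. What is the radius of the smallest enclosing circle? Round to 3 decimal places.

Call the three points A, B, C in the order given.
Side lengths²: AB² = 34, AC² = 122, BC² = 40.
Since AC² = 122 ≥ 40 + 34 = 74, the angle opposite AC is not acute, so the smallest enclosing circle has AC as diameter.
Centre = midpoint of AC = (7.5, 6.5), r² = 122/4 = 30.5.
r = √(30.5) ≈ 5.523.

5.523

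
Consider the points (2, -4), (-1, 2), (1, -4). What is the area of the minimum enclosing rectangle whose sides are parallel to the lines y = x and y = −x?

In coordinates u = x + y, v = x − y the rectangle is axis-aligned; the map (x,y)→(u,v) scales areas by 2.
u-values: -2, 1, -3; range = 1 − (-3) = 4.
v-values: 6, -3, 5; range = 6 − (-3) = 9.
Area = (4 × 9) / 2 = 18.

18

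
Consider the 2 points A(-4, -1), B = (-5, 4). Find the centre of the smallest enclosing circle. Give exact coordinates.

The smallest circle enclosing two points has them as diameter endpoints.
Centre = midpoint = (-4.5, 1.5); r² = |AB|²/4 = 26/4 = 6.5.
Centre = (-4.5, 1.5).

(-4.5, 1.5)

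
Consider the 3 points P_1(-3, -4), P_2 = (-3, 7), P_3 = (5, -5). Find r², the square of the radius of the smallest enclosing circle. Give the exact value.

52

Side lengths²: P_1P_2² = 121, P_1P_3² = 65, P_2P_3² = 208.
Since P_2P_3² = 208 ≥ 121 + 65 = 186, the angle opposite P_2P_3 is not acute, so the smallest enclosing circle has P_2P_3 as diameter.
Centre = midpoint of P_2P_3 = (1, 1), r² = 208/4 = 52.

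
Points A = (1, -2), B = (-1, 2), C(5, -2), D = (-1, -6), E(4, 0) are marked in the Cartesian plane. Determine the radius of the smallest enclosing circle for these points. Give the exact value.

A smallest enclosing disk is always determined by at most three of the input points on its boundary.
The minimum enclosing circle is determined by three boundary points: B, C, D.
Their circumcentre is (2/3, -2) with r² = 169/9.
The farthest remaining point E is at distance² 136/9 ≤ 169/9.
r = √(169/9) = 13/3.

13/3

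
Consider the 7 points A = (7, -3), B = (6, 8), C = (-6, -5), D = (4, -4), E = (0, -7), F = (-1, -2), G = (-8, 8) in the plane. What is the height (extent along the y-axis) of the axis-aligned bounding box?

max y = 8, min y = -7, so height = 15.

15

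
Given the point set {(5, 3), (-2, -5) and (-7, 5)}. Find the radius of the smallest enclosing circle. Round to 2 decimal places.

Call the three points A, B, C in the order given.
Side lengths²: AB² = 113, AC² = 148, BC² = 125.
Since AC² = 148 < 125 + 113 = 238, the triangle is acute, so the smallest enclosing circle is the circumcircle.
Circumcentre = (-31/22, 17/11), r² = 20905/484.
r = √(20905/484) ≈ 6.57.

6.57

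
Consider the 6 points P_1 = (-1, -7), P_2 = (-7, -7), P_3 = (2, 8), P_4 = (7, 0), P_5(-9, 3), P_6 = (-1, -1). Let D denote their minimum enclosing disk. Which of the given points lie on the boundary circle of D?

A smallest enclosing disk is always determined by at most three of the input points on its boundary.
The minimum enclosing circle is determined by three boundary points: P_2, P_3, P_4.
Their circumcentre is (-25/14, 1/14) with r² = 7565/98.
The farthest remaining point P_5 is at distance² 5941/98 ≤ 7565/98.
The points at distance exactly r from the centre are P_2, P_3, P_4 — 3 points.

P_2, P_3, P_4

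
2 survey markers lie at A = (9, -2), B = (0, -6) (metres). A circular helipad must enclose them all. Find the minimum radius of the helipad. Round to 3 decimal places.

4.924

The smallest circle enclosing two points has them as diameter endpoints.
Centre = midpoint = (4.5, -4); r² = |AB|²/4 = 97/4 = 24.25.
r = √(24.25) ≈ 4.924.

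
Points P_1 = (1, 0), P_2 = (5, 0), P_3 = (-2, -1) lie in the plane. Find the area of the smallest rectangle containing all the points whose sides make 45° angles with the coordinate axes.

24

In coordinates u = x + y, v = x − y the rectangle is axis-aligned; the map (x,y)→(u,v) scales areas by 2.
u-values: 1, 5, -3; range = 5 − (-3) = 8.
v-values: 1, 5, -1; range = 5 − (-1) = 6.
Area = (8 × 6) / 2 = 24.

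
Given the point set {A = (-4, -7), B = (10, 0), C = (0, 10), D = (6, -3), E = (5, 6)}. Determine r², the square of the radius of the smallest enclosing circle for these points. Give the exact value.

1525/18

A smallest enclosing disk is always determined by at most three of the input points on its boundary.
The minimum enclosing circle is determined by three boundary points: A, B, C.
Their circumcentre is (5/6, 5/6) with r² = 1525/18.
The farthest remaining point E is at distance² 793/18 ≤ 1525/18.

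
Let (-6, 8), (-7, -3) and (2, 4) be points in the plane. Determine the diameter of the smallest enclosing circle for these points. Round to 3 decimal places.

12.244

Call the three points A, B, C in the order given.
Side lengths²: AB² = 122, AC² = 80, BC² = 130.
Since BC² = 130 < 122 + 80 = 202, the triangle is acute, so the smallest enclosing circle is the circumcircle.
Circumcentre = (-89/23, 52/23), r² = 19825/529.
Diameter = 2r = 2√(19825/529) ≈ 12.244.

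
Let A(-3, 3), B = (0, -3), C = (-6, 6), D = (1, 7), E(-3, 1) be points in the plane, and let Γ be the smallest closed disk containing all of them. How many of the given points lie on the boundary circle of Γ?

3

By Welzl's lemma the MEC is supported by two points (diametrically opposite) or three points (on a circumcircle).
The minimum enclosing circle is determined by three boundary points: B, C, D.
Their circumcentre is (-87/46, 103/46) with r² = 32825/1058.
The farthest remaining point E is at distance² 2925/1058 ≤ 32825/1058.
The points at distance exactly r from the centre are B, C, D — 3 points.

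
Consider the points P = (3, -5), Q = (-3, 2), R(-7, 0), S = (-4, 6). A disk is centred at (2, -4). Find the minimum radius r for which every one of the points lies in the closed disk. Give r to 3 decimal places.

11.662

The required radius is the distance from (2, -4) to the farthest point.
Squared distances: 2, 61, 97, 136.
Maximum is 136, attained at S.
r = √136 ≈ 11.662.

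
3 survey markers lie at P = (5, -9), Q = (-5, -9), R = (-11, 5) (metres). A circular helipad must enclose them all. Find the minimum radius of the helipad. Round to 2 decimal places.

Side lengths²: PQ² = 100, PR² = 452, QR² = 232.
Since PR² = 452 ≥ 232 + 100 = 332, the angle opposite PR is not acute, so the smallest enclosing circle has PR as diameter.
Centre = midpoint of PR = (-3, -2), r² = 452/4 = 113.
r = √113 ≈ 10.63.

10.63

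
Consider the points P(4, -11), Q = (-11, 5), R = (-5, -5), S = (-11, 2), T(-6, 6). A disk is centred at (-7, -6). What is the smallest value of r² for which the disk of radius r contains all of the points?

146

The required radius is the distance from (-7, -6) to the farthest point.
Squared distances: 146, 137, 5, 80, 145.
Maximum is 146, attained at P.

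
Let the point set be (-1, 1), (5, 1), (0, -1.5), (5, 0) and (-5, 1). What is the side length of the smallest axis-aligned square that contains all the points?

10

The bounding box has width 10 and height 2.5.
An axis-aligned square enclosing the set must have side ≥ max(width, height).
So the minimum side is max(10, 2.5) = 10.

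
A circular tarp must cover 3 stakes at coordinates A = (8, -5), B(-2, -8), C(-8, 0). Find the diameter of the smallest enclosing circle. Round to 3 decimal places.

Side lengths²: AB² = 109, AC² = 281, BC² = 100.
Since AC² = 281 ≥ 109 + 100 = 209, the angle opposite AC is not acute, so the smallest enclosing circle has AC as diameter.
Centre = midpoint of AC = (0, -2.5), r² = 281/4 = 70.25.
Diameter = 2r = 2√(70.25) ≈ 16.763.

16.763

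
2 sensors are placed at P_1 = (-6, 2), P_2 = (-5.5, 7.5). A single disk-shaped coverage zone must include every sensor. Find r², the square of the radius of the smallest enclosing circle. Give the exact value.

The smallest circle enclosing two points has them as diameter endpoints.
Centre = midpoint = (-5.75, 4.75); r² = |P_1P_2|²/4 = 30.5/4 = 7.625.

7.625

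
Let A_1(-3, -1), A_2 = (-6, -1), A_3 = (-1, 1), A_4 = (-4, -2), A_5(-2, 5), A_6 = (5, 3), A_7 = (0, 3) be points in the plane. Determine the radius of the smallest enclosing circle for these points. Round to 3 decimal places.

5.852

A smallest enclosing disk is always determined by at most three of the input points on its boundary.
The farthest pair is A_2–A_6 with squared distance 137. The circle on this segment as diameter has centre (-0.5, 1) and r² = 137/4 = 34.25.
Check A_1: distance² to centre = 10.25 ≤ 34.25, so it lies inside.
All remaining points lie in this disk, and no smaller disk contains both endpoints, so this is the minimum enclosing circle.
r = √(34.25) ≈ 5.852.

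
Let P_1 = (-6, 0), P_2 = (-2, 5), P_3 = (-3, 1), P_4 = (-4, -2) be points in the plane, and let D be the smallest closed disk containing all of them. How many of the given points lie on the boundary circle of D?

A smallest enclosing disk is always determined by at most three of the input points on its boundary.
The farthest pair is P_2–P_4 with squared distance 53. The circle on this segment as diameter has centre (-3, 1.5) and r² = 53/4 = 13.25.
Check P_1: distance² to centre = 11.25 ≤ 13.25, so it lies inside.
All remaining points lie in this disk, and no smaller disk contains both endpoints, so this is the minimum enclosing circle.
The points at distance exactly r from the centre are P_2, P_4 — 2 points.

2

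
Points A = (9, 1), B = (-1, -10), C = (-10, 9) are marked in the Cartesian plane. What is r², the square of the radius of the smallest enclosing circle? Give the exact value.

Side lengths²: AB² = 221, AC² = 425, BC² = 442.
Since BC² = 442 < 425 + 221 = 646, the triangle is acute, so the smallest enclosing circle is the circumcircle.
Circumcentre = (-73/34, 37/34), r² = 4225/34.

4225/34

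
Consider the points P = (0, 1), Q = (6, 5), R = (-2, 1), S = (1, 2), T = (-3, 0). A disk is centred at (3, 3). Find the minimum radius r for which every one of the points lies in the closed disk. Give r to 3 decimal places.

The required radius is the distance from (3, 3) to the farthest point.
Squared distances: 13, 13, 29, 5, 45.
Maximum is 45, attained at T.
r = √45 ≈ 6.708.

6.708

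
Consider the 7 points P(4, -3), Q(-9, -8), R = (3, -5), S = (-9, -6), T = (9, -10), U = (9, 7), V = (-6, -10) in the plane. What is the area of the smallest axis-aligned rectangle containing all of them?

306

x ranges over [-9, 9], width 18.
y ranges over [-10, 7], height 17.
Area = 18 × 17 = 306.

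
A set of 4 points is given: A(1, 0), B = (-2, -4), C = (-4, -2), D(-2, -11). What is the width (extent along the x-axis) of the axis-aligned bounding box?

5

max x = 1, min x = -4, so width = 5.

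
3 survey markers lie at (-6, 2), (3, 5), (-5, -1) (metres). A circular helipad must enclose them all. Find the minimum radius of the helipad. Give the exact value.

Call the three points A, B, C in the order given.
Side lengths²: AB² = 90, AC² = 10, BC² = 100.
Since BC² = 100 ≥ 90 + 10 = 100, the angle opposite BC is not acute, so the smallest enclosing circle has BC as diameter.
Centre = midpoint of BC = (-1, 2), r² = 100/4 = 25.
r = √25 = 5.

5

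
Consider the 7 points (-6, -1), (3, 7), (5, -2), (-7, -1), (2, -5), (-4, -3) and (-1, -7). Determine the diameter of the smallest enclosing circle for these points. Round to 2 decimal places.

A smallest enclosing disk is always determined by at most three of the input points on its boundary.
The minimum enclosing circle is determined by three boundary points: (3, 7), (-7, -1), (-1, -7).
Their circumcentre is (2/9, 2/9) with r² = 4346/81.
The farthest remaining point (-6, -1) is at distance² 3257/81 ≤ 4346/81.
Diameter = 2r = 2√(4346/81) ≈ 14.65.

14.65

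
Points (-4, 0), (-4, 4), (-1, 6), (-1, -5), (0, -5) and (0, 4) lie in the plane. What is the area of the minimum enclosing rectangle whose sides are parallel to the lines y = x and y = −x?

71.5

In coordinates u = x + y, v = x − y the rectangle is axis-aligned; the map (x,y)→(u,v) scales areas by 2.
u-values: -4, 0, 5, -6, -5, 4; range = 5 − (-6) = 11.
v-values: -4, -8, -7, 4, 5, -4; range = 5 − (-8) = 13.
Area = (11 × 13) / 2 = 71.5.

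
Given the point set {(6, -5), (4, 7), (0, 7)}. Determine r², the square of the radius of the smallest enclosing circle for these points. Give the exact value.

45

Call the three points A, B, C in the order given.
Side lengths²: AB² = 148, AC² = 180, BC² = 16.
Since AC² = 180 ≥ 148 + 16 = 164, the angle opposite AC is not acute, so the smallest enclosing circle has AC as diameter.
Centre = midpoint of AC = (3, 1), r² = 180/4 = 45.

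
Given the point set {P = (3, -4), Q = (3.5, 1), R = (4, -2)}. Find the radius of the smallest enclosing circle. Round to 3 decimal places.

2.512

Side lengths²: PQ² = 25.25, PR² = 5, QR² = 9.25.
Since PQ² = 25.25 ≥ 9.25 + 5 = 14.25, the angle opposite PQ is not acute, so the smallest enclosing circle has PQ as diameter.
Centre = midpoint of PQ = (3.25, -1.5), r² = 25.25/4 = 6.3125.
r = √(6.3125) ≈ 2.512.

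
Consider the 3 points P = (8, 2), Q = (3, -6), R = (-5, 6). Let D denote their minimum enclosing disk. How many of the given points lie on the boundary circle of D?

Side lengths²: PQ² = 89, PR² = 185, QR² = 208.
Since QR² = 208 < 185 + 89 = 274, the triangle is acute, so the smallest enclosing circle is the circumcircle.
Circumcentre = (37/62, 33/31), r² = 214045/3844.
The points at distance exactly r from the centre are P, Q, R — 3 points.

3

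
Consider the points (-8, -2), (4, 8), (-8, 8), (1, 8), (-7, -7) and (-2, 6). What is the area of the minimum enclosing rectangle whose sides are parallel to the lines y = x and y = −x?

208

In coordinates u = x + y, v = x − y the rectangle is axis-aligned; the map (x,y)→(u,v) scales areas by 2.
u-values: -10, 12, 0, 9, -14, 4; range = 12 − (-14) = 26.
v-values: -6, -4, -16, -7, 0, -8; range = 0 − (-16) = 16.
Area = (26 × 16) / 2 = 208.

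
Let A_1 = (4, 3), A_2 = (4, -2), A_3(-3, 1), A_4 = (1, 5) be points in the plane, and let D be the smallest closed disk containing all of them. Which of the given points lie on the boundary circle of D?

A_2, A_3, A_4

A smallest enclosing disk is always determined by at most three of the input points on its boundary.
The minimum enclosing circle is determined by three boundary points: A_2, A_3, A_4.
Their circumcentre is (1.1, 0.9) with r² = 16.82.
The farthest remaining point A_1 is at distance² 12.82 ≤ 16.82.
The points at distance exactly r from the centre are A_2, A_3, A_4 — 3 points.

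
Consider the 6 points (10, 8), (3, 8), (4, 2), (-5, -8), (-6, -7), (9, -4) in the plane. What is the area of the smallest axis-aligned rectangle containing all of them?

x ranges over [-6, 10], width 16.
y ranges over [-8, 8], height 16.
Area = 16 × 16 = 256.

256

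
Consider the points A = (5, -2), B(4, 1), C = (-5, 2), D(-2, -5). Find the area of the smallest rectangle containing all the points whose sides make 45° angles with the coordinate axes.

In coordinates u = x + y, v = x − y the rectangle is axis-aligned; the map (x,y)→(u,v) scales areas by 2.
u-values: 3, 5, -3, -7; range = 5 − (-7) = 12.
v-values: 7, 3, -7, 3; range = 7 − (-7) = 14.
Area = (12 × 14) / 2 = 84.

84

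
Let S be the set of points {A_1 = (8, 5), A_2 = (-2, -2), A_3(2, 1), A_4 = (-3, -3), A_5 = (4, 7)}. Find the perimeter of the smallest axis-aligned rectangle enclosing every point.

Width = max x − min x = 8 − (-3) = 11.
Height = max y − min y = 7 − (-3) = 10.
Perimeter = 2(11 + 10) = 42.

42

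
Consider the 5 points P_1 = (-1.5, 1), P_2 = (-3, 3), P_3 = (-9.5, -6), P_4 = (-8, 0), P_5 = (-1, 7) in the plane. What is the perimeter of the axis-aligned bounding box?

Width = max x − min x = -1 − (-9.5) = 8.5.
Height = max y − min y = 7 − (-6) = 13.
Perimeter = 2(8.5 + 13) = 43.

43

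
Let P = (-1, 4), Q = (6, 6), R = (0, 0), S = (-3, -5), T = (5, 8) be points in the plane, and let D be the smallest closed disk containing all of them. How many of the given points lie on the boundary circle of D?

A smallest enclosing disk is always determined by at most three of the input points on its boundary.
The farthest pair is S–T with squared distance 233. The circle on this segment as diameter has centre (1, 1.5) and r² = 233/4 = 58.25.
Check P: distance² to centre = 10.25 ≤ 58.25, so it lies inside.
All remaining points lie in this disk, and no smaller disk contains both endpoints, so this is the minimum enclosing circle.
The points at distance exactly r from the centre are S, T — 2 points.

2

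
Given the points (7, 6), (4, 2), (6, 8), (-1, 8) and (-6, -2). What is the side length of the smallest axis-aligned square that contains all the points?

13

The bounding box has width 13 and height 10.
An axis-aligned square enclosing the set must have side ≥ max(width, height).
So the minimum side is max(13, 10) = 13.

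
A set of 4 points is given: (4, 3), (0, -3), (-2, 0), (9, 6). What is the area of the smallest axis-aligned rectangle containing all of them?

x ranges over [-2, 9], width 11.
y ranges over [-3, 6], height 9.
Area = 11 × 9 = 99.

99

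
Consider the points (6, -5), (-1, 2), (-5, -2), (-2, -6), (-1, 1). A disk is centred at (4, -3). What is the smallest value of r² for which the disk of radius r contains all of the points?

The required radius is the distance from (4, -3) to the farthest point.
Squared distances: 8, 50, 82, 45, 41.
Maximum is 82, attained at (-5, -2).

82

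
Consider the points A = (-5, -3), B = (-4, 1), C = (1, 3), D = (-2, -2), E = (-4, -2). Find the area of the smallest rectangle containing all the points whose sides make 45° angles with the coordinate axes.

30

In coordinates u = x + y, v = x − y the rectangle is axis-aligned; the map (x,y)→(u,v) scales areas by 2.
u-values: -8, -3, 4, -4, -6; range = 4 − (-8) = 12.
v-values: -2, -5, -2, 0, -2; range = 0 − (-5) = 5.
Area = (12 × 5) / 2 = 30.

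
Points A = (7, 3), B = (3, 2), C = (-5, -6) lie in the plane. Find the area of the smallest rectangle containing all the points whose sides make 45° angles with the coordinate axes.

31.5

In coordinates u = x + y, v = x − y the rectangle is axis-aligned; the map (x,y)→(u,v) scales areas by 2.
u-values: 10, 5, -11; range = 10 − (-11) = 21.
v-values: 4, 1, 1; range = 4 − 1 = 3.
Area = (21 × 3) / 2 = 31.5.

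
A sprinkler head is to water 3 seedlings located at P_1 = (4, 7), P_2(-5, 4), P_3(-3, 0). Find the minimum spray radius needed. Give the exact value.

5

Side lengths²: P_1P_2² = 90, P_1P_3² = 98, P_2P_3² = 20.
Since P_1P_3² = 98 < 90 + 20 = 110, the triangle is acute, so the smallest enclosing circle is the circumcircle.
Circumcentre = (0, 4), r² = 25.
r = √25 = 5.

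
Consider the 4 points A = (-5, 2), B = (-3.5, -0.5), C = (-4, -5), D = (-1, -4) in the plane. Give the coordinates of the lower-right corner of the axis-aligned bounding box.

x-range [-5, -1], y-range [-5, 2].
The lower-right corner is (-1, -5).

(-1, -5)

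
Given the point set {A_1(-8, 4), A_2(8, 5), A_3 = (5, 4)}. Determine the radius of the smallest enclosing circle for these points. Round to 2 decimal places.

Side lengths²: A_1A_2² = 257, A_1A_3² = 169, A_2A_3² = 10.
Since A_1A_2² = 257 ≥ 169 + 10 = 179, the angle opposite A_1A_2 is not acute, so the smallest enclosing circle has A_1A_2 as diameter.
Centre = midpoint of A_1A_2 = (0, 4.5), r² = 257/4 = 64.25.
r = √(64.25) ≈ 8.02.

8.02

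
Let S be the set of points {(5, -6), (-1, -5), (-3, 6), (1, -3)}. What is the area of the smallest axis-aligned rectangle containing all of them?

x ranges over [-3, 5], width 8.
y ranges over [-6, 6], height 12.
Area = 8 × 12 = 96.

96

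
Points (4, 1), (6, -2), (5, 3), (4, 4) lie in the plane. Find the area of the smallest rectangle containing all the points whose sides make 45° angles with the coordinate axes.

16

In coordinates u = x + y, v = x − y the rectangle is axis-aligned; the map (x,y)→(u,v) scales areas by 2.
u-values: 5, 4, 8, 8; range = 8 − 4 = 4.
v-values: 3, 8, 2, 0; range = 8 − 0 = 8.
Area = (4 × 8) / 2 = 16.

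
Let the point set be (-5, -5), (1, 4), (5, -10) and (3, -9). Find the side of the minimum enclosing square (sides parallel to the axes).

The bounding box has width 10 and height 14.
An axis-aligned square enclosing the set must have side ≥ max(width, height).
So the minimum side is max(10, 14) = 14.

14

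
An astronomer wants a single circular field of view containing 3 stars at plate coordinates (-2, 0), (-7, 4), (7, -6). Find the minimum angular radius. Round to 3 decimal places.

Call the three points A, B, C in the order given.
Side lengths²: AB² = 41, AC² = 117, BC² = 296.
Since BC² = 296 ≥ 117 + 41 = 158, the angle opposite BC is not acute, so the smallest enclosing circle has BC as diameter.
Centre = midpoint of BC = (0, -1), r² = 296/4 = 74.
r = √74 ≈ 8.602.

8.602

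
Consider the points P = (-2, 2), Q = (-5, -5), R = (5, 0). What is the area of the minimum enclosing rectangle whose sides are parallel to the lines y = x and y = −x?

In coordinates u = x + y, v = x − y the rectangle is axis-aligned; the map (x,y)→(u,v) scales areas by 2.
u-values: 0, -10, 5; range = 5 − (-10) = 15.
v-values: -4, 0, 5; range = 5 − (-4) = 9.
Area = (15 × 9) / 2 = 67.5.

67.5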